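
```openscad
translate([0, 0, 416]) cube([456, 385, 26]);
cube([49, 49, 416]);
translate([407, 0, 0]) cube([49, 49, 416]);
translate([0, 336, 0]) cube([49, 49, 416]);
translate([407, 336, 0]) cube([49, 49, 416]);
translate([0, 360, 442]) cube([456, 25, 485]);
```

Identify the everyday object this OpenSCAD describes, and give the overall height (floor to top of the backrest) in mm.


A chair. The overall height is 927 mm.

A slab on four corner posts with a tall panel at the back — a chair. The seat slab sits at z = 416 with thickness 26, and the 485 mm backrest starts at the seat top, so the overall height is 416 + 26 + 485 = 927 mm.


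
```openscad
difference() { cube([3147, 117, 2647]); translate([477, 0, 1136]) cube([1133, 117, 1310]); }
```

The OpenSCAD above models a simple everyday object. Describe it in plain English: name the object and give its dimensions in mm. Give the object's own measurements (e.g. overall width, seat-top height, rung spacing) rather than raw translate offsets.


A wall 3147 mm long (x), 117 mm thick (y), 2647 mm tall, with a rectangular window opening cut through it. The opening is 1133 mm wide and 1310 mm tall; its sill is at z = 1136 mm and its near (−x) edge is 477 mm from the wall's −x end. The opening passes through the full wall thickness.


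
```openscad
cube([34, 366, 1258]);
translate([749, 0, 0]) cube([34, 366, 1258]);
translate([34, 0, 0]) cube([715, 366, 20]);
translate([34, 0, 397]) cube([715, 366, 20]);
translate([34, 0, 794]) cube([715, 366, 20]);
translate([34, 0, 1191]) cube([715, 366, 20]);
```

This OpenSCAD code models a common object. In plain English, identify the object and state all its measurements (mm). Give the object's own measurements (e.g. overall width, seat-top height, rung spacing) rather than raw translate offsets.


An open bookshelf. Two side panels, each 34 mm thick, 366 mm deep and 1258 mm tall, stand 783 mm apart (outside-to-outside). Between them sit 4 shelves, each 20 mm thick and 366 mm deep, spanning the full gap between the sides. The bottom shelf rests on the floor (its underside at z = 0) and the clear gap between one shelf's top and the next shelf's underside is 377 mm.


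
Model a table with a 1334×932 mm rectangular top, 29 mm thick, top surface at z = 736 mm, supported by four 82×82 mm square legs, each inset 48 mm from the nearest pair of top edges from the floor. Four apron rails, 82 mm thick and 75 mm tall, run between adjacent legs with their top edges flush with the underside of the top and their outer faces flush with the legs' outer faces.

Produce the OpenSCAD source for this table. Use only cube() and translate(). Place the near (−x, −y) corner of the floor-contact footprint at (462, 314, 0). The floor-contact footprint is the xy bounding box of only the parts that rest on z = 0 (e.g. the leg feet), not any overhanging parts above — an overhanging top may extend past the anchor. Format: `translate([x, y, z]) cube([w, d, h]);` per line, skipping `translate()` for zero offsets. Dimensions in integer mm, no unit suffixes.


translate([414, 266, 707]) cube([1334, 932, 29]);
translate([462, 314, 0]) cube([82, 82, 707]);
translate([1618, 314, 0]) cube([82, 82, 707]);
translate([462, 1068, 0]) cube([82, 82, 707]);
translate([1618, 1068, 0]) cube([82, 82, 707]);
translate([544, 314, 632]) cube([1074, 82, 75]);
translate([544, 1068, 632]) cube([1074, 82, 75]);
translate([462, 396, 632]) cube([82, 672, 75]);
translate([1618, 396, 632]) cube([82, 672, 75]);


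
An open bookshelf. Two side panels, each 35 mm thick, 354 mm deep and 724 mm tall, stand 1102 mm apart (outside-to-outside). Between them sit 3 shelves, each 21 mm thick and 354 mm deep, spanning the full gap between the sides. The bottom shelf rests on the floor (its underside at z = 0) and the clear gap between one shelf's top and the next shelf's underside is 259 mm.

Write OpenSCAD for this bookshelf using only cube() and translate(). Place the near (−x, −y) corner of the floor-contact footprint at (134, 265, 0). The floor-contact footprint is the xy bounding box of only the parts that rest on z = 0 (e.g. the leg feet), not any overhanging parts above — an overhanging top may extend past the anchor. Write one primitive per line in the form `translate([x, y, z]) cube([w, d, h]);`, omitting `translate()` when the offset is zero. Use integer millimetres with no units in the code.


translate([134, 265, 0]) cube([35, 354, 724]);
translate([1201, 265, 0]) cube([35, 354, 724]);
translate([169, 265, 0]) cube([1032, 354, 21]);
translate([169, 265, 280]) cube([1032, 354, 21]);
translate([169, 265, 560]) cube([1032, 354, 21]);


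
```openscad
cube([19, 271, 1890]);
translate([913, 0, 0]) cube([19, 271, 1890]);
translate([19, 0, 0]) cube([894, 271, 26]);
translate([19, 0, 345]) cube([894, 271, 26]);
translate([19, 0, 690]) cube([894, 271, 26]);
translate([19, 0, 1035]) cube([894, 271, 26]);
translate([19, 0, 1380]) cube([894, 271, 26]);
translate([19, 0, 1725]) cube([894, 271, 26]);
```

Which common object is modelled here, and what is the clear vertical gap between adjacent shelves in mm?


A bookshelf. The clear shelf gap is 319 mm.

Two tall side panels with 6 horizontal boards between them — a bookshelf. The first two shelf undersides are at z = 0 and z = 345; with shelf thickness 26, the clear gap is 345 − 0 − 26 = 319 mm.


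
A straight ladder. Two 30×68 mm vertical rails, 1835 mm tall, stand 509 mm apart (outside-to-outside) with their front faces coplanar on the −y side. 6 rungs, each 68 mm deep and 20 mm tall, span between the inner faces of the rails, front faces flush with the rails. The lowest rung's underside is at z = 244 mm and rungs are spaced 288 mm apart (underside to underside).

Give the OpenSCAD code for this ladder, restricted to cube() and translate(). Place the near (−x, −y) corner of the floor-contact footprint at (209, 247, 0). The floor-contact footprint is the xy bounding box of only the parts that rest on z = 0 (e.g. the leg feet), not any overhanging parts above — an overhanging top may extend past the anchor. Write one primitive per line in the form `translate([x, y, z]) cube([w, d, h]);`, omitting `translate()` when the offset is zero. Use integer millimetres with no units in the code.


translate([209, 247, 0]) cube([30, 68, 1835]);
translate([688, 247, 0]) cube([30, 68, 1835]);
translate([239, 247, 244]) cube([449, 68, 20]);
translate([239, 247, 532]) cube([449, 68, 20]);
translate([239, 247, 820]) cube([449, 68, 20]);
translate([239, 247, 1108]) cube([449, 68, 20]);
translate([239, 247, 1396]) cube([449, 68, 20]);
translate([239, 247, 1684]) cube([449, 68, 20]);


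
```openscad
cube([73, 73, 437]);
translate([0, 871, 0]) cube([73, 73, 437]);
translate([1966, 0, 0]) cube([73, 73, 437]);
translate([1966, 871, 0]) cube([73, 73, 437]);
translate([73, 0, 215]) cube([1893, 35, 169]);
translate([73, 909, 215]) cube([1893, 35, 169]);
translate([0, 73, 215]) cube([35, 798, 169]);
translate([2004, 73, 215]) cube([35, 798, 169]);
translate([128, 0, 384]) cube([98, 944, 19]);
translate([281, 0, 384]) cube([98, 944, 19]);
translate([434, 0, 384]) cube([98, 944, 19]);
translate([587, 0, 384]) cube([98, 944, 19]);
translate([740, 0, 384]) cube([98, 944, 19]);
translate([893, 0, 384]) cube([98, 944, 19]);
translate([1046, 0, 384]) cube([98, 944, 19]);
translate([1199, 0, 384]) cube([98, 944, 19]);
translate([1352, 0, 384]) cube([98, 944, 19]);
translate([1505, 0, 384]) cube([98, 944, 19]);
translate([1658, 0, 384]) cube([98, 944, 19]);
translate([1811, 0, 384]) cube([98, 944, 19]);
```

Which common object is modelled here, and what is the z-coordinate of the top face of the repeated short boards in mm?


A bed frame. The slat-top height is 403 mm.

Four posts, four rails, and a row of slats — a bed frame. Slats sit on the rails at z = 215 + 169 = 384; with slat thickness 19, the top is 403 mm.


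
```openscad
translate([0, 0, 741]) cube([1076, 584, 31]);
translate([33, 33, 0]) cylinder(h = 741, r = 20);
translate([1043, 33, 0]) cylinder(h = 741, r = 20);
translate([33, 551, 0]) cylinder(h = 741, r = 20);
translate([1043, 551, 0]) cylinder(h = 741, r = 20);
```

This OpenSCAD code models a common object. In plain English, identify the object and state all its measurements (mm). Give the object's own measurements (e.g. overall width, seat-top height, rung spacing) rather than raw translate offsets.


A rectangular dining table. The top is 1076×584×31 mm with its upper surface at z = 772 mm. It stands on four round legs of 40 mm diameter, each leg's bounding box inset 13 mm from the nearest pair of top edges, running from the floor to the underside of the top.


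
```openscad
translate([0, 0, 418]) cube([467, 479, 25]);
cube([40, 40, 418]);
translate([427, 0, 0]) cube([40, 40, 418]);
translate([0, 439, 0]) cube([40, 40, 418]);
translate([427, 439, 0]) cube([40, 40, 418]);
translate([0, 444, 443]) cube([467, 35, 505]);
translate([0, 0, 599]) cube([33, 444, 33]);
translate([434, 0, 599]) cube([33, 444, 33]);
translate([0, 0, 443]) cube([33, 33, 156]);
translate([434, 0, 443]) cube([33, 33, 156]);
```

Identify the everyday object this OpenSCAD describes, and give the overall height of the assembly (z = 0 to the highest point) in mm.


A chair. The overall height is 948 mm.

A slab on four corner posts with a tall panel at the back — a chair. The seat slab sits at z = 418 with thickness 25, and the 505 mm backrest starts at the seat top, so the overall height is 418 + 25 + 505 = 948 mm.


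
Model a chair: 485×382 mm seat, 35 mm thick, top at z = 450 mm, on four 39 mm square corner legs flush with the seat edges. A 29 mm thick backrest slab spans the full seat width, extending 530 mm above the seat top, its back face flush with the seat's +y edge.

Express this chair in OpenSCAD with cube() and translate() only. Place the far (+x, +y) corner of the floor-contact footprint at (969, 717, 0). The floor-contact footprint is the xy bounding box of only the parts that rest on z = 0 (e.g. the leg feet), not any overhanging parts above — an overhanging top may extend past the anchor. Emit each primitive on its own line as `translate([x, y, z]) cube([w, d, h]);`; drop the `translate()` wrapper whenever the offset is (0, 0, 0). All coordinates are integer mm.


// leg_h = 450 - 35 = 415
translate([484, 335, 415]) cube([485, 382, 35]);
translate([484, 335, 0]) cube([39, 39, 415]);
translate([930, 335, 0]) cube([39, 39, 415]);
translate([484, 678, 0]) cube([39, 39, 415]);
translate([930, 678, 0]) cube([39, 39, 415]);
translate([484, 688, 450]) cube([485, 29, 530]);


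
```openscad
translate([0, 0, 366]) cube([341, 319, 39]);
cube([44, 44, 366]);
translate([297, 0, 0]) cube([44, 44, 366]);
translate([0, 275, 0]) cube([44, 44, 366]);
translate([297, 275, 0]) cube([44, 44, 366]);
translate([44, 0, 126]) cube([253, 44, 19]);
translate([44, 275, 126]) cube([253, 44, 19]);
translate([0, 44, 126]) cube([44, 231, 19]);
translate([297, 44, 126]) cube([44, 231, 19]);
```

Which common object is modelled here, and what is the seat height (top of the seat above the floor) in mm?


A stool. The seat height is 405 mm.

A 341×319×39 slab at z = 366 on four corner posts — a stool. The seat top is 366 + 39 = 405 mm.


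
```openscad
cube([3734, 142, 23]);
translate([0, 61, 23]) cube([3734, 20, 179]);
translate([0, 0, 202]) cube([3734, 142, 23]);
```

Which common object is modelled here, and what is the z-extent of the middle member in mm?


An I-beam. The web height is 179 mm.

Two wide flanges with a thin centred web — an I-beam. Overall 225 mm minus two 23 mm flanges gives a web of 225 − 2·23 = 179 mm.


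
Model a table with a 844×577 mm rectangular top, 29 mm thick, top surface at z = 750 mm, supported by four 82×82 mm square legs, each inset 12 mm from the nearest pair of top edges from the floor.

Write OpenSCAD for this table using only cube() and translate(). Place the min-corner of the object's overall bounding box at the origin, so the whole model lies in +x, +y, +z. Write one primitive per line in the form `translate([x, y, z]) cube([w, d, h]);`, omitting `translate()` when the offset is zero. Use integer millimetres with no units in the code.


translate([0, 0, 721]) cube([844, 577, 29]);
translate([12, 12, 0]) cube([82, 82, 721]);
translate([750, 12, 0]) cube([82, 82, 721]);
translate([12, 483, 0]) cube([82, 82, 721]);
translate([750, 483, 0]) cube([82, 82, 721]);


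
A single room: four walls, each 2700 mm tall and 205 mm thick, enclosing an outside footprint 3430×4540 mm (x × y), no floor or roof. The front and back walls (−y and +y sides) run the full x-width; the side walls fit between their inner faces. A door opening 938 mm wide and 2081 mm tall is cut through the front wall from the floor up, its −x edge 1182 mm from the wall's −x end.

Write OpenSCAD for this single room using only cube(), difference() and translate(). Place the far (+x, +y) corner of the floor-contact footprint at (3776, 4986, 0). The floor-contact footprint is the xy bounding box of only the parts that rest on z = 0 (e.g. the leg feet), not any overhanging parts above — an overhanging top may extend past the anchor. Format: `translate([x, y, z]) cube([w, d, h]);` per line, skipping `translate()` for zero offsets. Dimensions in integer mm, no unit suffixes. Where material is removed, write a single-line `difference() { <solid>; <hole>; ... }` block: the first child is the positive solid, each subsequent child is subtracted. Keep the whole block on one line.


difference() { translate([346, 446, 0]) cube([3430, 205, 2700]); translate([1528, 446, 0]) cube([938, 205, 2081]); }
translate([346, 4781, 0]) cube([3430, 205, 2700]);
translate([346, 651, 0]) cube([205, 4130, 2700]);
translate([3571, 651, 0]) cube([205, 4130, 2700]);


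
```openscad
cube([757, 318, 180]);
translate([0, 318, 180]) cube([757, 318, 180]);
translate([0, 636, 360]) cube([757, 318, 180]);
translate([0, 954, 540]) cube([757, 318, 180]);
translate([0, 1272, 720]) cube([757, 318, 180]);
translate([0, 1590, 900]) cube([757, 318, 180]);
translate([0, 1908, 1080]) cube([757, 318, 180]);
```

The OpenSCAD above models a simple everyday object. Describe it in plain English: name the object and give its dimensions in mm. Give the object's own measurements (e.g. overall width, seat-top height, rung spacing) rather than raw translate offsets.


A straight staircase of 7 solid steps. Each step is 757 mm wide (x), 318 mm deep (y, the going) and 180 mm tall (the rise). The first step rests on the floor; each subsequent step sits one going further in +y and one rise higher in +z, directly behind and above the previous step with no overlap.


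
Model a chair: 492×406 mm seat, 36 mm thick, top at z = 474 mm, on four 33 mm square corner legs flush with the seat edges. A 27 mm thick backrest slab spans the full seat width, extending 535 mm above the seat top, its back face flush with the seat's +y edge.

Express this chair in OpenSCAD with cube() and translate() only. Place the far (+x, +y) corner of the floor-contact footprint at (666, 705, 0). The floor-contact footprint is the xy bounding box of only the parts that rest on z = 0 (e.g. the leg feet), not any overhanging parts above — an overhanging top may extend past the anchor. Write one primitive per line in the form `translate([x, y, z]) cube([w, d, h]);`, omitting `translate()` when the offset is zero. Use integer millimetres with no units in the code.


translate([174, 299, 438]) cube([492, 406, 36]);
translate([174, 299, 0]) cube([33, 33, 438]);
translate([633, 299, 0]) cube([33, 33, 438]);
translate([174, 672, 0]) cube([33, 33, 438]);
translate([633, 672, 0]) cube([33, 33, 438]);
translate([174, 678, 474]) cube([492, 27, 535]);


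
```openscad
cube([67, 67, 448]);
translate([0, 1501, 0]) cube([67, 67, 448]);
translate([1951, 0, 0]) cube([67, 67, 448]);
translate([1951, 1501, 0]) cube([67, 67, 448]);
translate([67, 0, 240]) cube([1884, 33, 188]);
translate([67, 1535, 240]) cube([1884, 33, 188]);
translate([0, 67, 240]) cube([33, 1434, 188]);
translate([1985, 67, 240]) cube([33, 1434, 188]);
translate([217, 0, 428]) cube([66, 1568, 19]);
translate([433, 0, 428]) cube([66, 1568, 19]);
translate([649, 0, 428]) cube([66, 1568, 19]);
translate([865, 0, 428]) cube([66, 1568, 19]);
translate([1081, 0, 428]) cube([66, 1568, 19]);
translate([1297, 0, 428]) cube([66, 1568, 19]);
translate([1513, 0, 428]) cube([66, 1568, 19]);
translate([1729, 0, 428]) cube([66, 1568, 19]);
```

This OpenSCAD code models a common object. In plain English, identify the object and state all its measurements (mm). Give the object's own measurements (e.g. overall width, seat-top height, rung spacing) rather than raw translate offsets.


A bed frame 2018 mm long (x) by 1568 mm wide (y). Four 67×67 mm corner posts, 448 mm tall, at the corners of the footprint. Four rails of 33 mm thickness and 188 mm height run between adjacent posts with their undersides at z = 240 mm, their outer faces flush with the outside of the frame (the two x-running rails run between the posts' inner faces; the two y-running rails run between the posts' inner faces). 8 slats, each 66 mm wide (x) and 19 mm thick, lie across the top of the two x-running rails, running the full 1568 mm width of the frame in y; along x they sit between the end posts with a 150 mm gap after the −x posts and between neighbouring slats, leaving 156 mm before the +x posts.


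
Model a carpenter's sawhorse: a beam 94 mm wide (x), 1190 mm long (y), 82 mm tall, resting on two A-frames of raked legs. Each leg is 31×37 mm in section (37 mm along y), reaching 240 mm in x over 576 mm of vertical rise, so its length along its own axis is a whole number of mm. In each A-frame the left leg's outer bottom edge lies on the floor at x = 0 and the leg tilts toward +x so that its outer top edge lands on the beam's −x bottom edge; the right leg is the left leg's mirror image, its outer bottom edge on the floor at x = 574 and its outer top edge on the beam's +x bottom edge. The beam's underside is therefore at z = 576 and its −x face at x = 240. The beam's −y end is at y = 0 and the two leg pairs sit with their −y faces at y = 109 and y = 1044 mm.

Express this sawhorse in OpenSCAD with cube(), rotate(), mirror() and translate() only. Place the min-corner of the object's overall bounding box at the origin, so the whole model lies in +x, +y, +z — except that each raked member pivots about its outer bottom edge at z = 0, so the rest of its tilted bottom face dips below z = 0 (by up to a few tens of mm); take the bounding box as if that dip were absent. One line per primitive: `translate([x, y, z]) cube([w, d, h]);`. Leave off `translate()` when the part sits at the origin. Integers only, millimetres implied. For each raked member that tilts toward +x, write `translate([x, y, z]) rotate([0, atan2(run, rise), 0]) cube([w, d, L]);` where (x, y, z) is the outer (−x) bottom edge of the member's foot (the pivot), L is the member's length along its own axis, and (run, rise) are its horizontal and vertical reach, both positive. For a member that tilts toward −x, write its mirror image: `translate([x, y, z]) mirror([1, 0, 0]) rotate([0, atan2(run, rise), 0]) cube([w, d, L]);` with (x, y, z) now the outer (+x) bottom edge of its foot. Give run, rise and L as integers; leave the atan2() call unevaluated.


// leg length = √(240² + 576²) = 624
// right-leg outer foot x = 2·240 + 94 = 574
// beam min-corner = (240, 0, 576)
translate([240, 0, 576]) cube([94, 1190, 82]);
translate([0, 109, 0]) rotate([0, atan2(240, 576), 0]) cube([31, 37, 624]);
translate([574, 109, 0]) mirror([1, 0, 0]) rotate([0, atan2(240, 576), 0]) cube([31, 37, 624]);
translate([0, 1044, 0]) rotate([0, atan2(240, 576), 0]) cube([31, 37, 624]);
translate([574, 1044, 0]) mirror([1, 0, 0]) rotate([0, atan2(240, 576), 0]) cube([31, 37, 624]);


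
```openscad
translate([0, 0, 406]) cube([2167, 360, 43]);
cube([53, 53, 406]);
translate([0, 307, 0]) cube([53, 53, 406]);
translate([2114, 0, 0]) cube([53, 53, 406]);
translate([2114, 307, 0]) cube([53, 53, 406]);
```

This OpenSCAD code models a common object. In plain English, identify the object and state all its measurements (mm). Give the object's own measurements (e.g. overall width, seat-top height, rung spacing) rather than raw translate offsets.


A long wooden bench with a 2167 mm (x) × 360 mm (y) seat, 43 mm thick, its top surface 449 mm above the floor. Four 53 mm square legs at the seat corners, flush with the edges, run from z = 0 to the seat underside.


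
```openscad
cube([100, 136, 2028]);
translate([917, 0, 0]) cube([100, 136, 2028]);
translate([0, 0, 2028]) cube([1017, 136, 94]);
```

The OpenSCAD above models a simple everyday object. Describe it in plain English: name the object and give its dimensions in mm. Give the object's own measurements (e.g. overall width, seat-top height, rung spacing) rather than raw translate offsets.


A door frame. The clear opening is 817 mm wide and 2028 mm high. Two 100 mm wide jambs, 136 mm deep, stand either side of the opening from the floor to the top of the opening. A 94 mm thick head sits across the top of both jambs, spanning the full outside width of the frame.


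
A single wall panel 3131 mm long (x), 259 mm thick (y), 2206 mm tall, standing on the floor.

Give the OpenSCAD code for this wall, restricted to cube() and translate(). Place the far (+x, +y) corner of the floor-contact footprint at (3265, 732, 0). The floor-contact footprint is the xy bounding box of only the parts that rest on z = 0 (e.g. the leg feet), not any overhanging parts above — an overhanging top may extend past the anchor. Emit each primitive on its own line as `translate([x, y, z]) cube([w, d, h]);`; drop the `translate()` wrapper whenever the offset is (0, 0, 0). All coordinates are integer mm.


translate([134, 473, 0]) cube([3131, 259, 2206]);


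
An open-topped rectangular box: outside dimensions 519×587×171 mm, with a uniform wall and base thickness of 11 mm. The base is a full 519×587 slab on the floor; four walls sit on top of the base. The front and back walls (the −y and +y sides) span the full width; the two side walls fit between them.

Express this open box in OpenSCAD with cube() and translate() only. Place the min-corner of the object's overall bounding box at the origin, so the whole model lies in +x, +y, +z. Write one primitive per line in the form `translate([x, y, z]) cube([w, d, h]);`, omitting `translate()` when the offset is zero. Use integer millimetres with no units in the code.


cube([519, 587, 11]);
translate([0, 0, 11]) cube([519, 11, 160]);
translate([0, 576, 11]) cube([519, 11, 160]);
translate([0, 11, 11]) cube([11, 565, 160]);
translate([508, 11, 11]) cube([11, 565, 160]);


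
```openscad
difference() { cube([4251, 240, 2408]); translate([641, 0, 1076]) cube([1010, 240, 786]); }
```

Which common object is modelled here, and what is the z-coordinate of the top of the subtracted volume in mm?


A wall with a window opening. The window head height is 1862 mm.

A wall with a rectangular opening subtracted — a window. Sill at z = 1076, opening 786 mm tall, so the head is at 1076 + 786 = 1862 mm.


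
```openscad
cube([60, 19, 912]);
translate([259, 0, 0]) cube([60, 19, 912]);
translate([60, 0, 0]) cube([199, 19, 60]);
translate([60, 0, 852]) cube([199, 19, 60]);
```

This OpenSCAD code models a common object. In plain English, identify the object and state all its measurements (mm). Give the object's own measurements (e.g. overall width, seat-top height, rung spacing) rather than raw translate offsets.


A rectangular picture frame lying in the x–z plane (depth along y). The opening is 199 mm wide (x) by 792 mm tall (z), surrounded by a border 60 mm wide on all four sides. The frame is 19 mm deep and is made of two full-height vertical stiles with two horizontal rails fitted between them.


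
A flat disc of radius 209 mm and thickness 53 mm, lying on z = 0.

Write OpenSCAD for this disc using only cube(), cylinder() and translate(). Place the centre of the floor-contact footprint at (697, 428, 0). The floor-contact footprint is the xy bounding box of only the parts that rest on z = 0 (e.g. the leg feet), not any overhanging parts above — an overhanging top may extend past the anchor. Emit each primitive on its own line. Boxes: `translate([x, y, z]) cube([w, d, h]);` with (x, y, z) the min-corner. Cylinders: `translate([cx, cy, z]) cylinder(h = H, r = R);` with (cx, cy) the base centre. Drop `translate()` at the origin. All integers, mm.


translate([697, 428, 0]) cylinder(h = 53, r = 209);


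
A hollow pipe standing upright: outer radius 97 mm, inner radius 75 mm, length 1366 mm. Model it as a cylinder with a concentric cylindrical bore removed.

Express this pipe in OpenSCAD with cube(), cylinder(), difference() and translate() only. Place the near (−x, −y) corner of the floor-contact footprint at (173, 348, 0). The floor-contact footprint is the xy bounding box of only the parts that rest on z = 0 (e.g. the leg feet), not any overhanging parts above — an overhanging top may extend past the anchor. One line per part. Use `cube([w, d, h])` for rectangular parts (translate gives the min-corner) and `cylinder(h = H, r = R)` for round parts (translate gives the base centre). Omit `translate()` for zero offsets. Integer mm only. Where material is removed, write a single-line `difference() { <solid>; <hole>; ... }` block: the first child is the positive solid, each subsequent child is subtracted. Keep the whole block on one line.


difference() { translate([270, 445, 0]) cylinder(h = 1366, r = 97); translate([270, 445, 0]) cylinder(h = 1366, r = 75); }


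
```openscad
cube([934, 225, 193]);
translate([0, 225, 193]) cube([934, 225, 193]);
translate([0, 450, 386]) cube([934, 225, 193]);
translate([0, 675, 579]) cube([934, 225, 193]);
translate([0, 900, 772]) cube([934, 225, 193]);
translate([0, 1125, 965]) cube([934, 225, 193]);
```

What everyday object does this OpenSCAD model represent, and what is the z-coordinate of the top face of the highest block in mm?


A staircase. The total rise is 1158 mm.

6 identical blocks, each offset up and back from the previous — a staircase. Each step is 193 mm tall and there are 6 of them, so the total rise is 6 × 193 = 1158 mm.


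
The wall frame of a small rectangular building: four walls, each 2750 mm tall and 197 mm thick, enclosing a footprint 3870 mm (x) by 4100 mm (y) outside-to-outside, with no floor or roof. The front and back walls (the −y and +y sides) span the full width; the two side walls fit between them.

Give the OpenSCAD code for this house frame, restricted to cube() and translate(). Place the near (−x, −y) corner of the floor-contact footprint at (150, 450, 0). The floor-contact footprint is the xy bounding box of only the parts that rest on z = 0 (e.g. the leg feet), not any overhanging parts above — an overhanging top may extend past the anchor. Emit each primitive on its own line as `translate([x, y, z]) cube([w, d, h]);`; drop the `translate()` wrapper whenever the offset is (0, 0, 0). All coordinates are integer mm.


translate([150, 450, 0]) cube([3870, 197, 2750]);
translate([150, 4353, 0]) cube([3870, 197, 2750]);
translate([150, 647, 0]) cube([197, 3706, 2750]);
translate([3823, 647, 0]) cube([197, 3706, 2750]);


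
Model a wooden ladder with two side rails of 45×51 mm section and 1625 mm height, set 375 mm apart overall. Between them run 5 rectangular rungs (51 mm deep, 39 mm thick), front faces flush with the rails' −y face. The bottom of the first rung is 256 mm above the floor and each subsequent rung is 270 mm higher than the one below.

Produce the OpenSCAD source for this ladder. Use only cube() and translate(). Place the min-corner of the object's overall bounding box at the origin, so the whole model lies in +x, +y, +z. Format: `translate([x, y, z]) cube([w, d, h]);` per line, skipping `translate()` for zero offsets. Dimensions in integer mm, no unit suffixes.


cube([45, 51, 1625]);
translate([330, 0, 0]) cube([45, 51, 1625]);
translate([45, 0, 256]) cube([285, 51, 39]);
translate([45, 0, 526]) cube([285, 51, 39]);
translate([45, 0, 796]) cube([285, 51, 39]);
translate([45, 0, 1066]) cube([285, 51, 39]);
translate([45, 0, 1336]) cube([285, 51, 39]);


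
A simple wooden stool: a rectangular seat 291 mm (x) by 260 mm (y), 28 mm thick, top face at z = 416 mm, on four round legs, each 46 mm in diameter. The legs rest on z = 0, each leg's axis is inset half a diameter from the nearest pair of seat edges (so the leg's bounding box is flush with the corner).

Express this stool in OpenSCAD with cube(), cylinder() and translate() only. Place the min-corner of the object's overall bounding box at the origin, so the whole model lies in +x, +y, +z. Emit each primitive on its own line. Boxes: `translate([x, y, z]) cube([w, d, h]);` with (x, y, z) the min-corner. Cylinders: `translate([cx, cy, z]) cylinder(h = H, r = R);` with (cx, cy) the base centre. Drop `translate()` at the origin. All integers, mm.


translate([0, 0, 388]) cube([291, 260, 28]);
translate([23, 23, 0]) cylinder(h = 388, r = 23);
translate([268, 23, 0]) cylinder(h = 388, r = 23);
translate([23, 237, 0]) cylinder(h = 388, r = 23);
translate([268, 237, 0]) cylinder(h = 388, r = 23);


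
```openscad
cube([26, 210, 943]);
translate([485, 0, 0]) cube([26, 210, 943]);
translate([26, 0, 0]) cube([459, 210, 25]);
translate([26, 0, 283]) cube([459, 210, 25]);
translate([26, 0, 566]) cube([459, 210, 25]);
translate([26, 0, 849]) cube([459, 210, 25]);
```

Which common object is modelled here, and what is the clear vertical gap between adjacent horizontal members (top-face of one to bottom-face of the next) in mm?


A bookshelf. The clear shelf gap is 258 mm.

Two tall side panels with 4 horizontal boards between them — a bookshelf. The first two shelf undersides are at z = 0 and z = 283; with shelf thickness 25, the clear gap is 283 − 0 − 25 = 258 mm.


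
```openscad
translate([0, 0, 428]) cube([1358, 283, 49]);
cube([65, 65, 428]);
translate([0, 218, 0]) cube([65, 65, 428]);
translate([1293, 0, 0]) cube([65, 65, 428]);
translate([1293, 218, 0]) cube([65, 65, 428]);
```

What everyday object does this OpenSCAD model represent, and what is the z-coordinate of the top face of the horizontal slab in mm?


A bench. The seat-top height is 477 mm.

A long slab on four corner posts — a bench. The slab sits at z = 428 with thickness 49, so the top is 428 + 49 = 477 mm.


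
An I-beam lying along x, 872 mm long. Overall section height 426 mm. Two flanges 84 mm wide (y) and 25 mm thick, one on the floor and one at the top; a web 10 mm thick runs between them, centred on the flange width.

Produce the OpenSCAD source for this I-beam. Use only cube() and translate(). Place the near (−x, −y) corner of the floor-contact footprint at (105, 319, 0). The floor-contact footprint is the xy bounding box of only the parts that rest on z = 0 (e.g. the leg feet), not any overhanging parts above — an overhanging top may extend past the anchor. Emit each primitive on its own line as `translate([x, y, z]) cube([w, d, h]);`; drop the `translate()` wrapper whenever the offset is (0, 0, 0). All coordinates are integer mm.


translate([105, 319, 0]) cube([872, 84, 25]);
translate([105, 356, 25]) cube([872, 10, 376]);
translate([105, 319, 401]) cube([872, 84, 25]);


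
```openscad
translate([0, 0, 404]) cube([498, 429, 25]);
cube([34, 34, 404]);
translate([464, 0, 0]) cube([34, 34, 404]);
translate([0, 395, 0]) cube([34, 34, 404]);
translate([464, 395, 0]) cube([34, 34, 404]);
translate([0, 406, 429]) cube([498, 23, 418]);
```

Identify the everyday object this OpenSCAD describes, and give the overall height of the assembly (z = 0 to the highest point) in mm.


A chair. The overall height is 847 mm.

A slab on four corner posts with a tall panel at the back — a chair. The seat slab sits at z = 404 with thickness 25, and the 418 mm backrest starts at the seat top, so the overall height is 404 + 25 + 418 = 847 mm.


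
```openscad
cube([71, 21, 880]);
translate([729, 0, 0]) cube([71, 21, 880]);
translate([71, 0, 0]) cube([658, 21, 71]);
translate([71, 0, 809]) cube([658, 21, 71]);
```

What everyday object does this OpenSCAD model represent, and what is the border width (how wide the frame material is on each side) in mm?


A picture frame. The border width is 71 mm.

Four thin pieces enclosing a rectangular opening — a picture frame. The two full-height stiles are 880 mm tall; the top rail sits at z = 809 and is 71 mm tall, so the border above the opening is 880 − 809 = 71 mm, matching the stile x-width.


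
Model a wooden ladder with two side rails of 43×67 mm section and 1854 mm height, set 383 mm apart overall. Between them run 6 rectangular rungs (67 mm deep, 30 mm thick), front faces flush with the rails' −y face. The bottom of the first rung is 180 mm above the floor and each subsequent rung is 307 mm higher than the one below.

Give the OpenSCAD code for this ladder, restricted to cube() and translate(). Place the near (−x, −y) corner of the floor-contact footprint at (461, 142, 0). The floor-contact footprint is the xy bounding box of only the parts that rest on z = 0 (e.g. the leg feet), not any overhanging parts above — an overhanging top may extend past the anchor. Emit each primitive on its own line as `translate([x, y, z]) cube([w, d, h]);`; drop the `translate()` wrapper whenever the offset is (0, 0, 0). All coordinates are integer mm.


// rung span = 383 - 2*43 = 297
// rung[k] z = 180 + k*307
translate([461, 142, 0]) cube([43, 67, 1854]);
translate([801, 142, 0]) cube([43, 67, 1854]);
translate([504, 142, 180]) cube([297, 67, 30]);
translate([504, 142, 487]) cube([297, 67, 30]);
translate([504, 142, 794]) cube([297, 67, 30]);
translate([504, 142, 1101]) cube([297, 67, 30]);
translate([504, 142, 1408]) cube([297, 67, 30]);
translate([504, 142, 1715]) cube([297, 67, 30]);


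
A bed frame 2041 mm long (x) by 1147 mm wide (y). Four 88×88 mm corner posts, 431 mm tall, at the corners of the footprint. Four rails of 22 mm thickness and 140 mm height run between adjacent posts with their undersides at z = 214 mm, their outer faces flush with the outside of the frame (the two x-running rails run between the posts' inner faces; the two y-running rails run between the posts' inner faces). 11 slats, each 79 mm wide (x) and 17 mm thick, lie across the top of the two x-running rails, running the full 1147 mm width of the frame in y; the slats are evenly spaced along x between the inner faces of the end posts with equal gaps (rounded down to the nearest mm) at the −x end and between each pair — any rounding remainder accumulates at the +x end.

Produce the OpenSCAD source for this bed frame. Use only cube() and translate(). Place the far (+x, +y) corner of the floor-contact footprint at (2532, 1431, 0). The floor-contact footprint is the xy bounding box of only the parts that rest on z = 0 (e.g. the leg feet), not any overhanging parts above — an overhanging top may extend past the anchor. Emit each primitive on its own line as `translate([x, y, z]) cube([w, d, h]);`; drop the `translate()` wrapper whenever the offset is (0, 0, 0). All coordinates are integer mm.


// slat z = rail_z + rail_h = 214 + 140 = 354
// slat gap = ⌊(1865 − 11·79) / 12⌋ = 83
translate([491, 284, 0]) cube([88, 88, 431]);
translate([491, 1343, 0]) cube([88, 88, 431]);
translate([2444, 284, 0]) cube([88, 88, 431]);
translate([2444, 1343, 0]) cube([88, 88, 431]);
translate([579, 284, 214]) cube([1865, 22, 140]);
translate([579, 1409, 214]) cube([1865, 22, 140]);
translate([491, 372, 214]) cube([22, 971, 140]);
translate([2510, 372, 214]) cube([22, 971, 140]);
translate([662, 284, 354]) cube([79, 1147, 17]);
translate([824, 284, 354]) cube([79, 1147, 17]);
translate([986, 284, 354]) cube([79, 1147, 17]);
translate([1148, 284, 354]) cube([79, 1147, 17]);
translate([1310, 284, 354]) cube([79, 1147, 17]);
translate([1472, 284, 354]) cube([79, 1147, 17]);
translate([1634, 284, 354]) cube([79, 1147, 17]);
translate([1796, 284, 354]) cube([79, 1147, 17]);
translate([1958, 284, 354]) cube([79, 1147, 17]);
translate([2120, 284, 354]) cube([79, 1147, 17]);
translate([2282, 284, 354]) cube([79, 1147, 17]);


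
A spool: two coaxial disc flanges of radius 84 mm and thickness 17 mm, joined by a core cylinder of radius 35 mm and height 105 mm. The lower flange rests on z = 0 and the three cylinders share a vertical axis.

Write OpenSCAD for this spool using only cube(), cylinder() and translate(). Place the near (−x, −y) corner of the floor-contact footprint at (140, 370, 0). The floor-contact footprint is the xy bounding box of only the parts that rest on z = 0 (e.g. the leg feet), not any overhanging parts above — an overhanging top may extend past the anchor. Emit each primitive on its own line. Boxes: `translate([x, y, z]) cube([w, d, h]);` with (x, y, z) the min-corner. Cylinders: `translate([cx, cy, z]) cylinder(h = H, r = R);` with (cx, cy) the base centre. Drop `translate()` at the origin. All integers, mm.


translate([224, 454, 0]) cylinder(h = 17, r = 84);
translate([224, 454, 17]) cylinder(h = 105, r = 35);
translate([224, 454, 122]) cylinder(h = 17, r = 84);


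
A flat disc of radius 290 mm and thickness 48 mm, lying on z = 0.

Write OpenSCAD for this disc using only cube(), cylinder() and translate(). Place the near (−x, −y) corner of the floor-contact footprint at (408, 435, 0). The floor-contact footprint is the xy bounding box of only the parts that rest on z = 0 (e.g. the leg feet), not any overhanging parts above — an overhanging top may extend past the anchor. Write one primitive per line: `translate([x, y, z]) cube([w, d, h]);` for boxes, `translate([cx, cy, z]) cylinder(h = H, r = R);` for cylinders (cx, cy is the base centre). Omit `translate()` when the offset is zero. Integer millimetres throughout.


translate([698, 725, 0]) cylinder(h = 48, r = 290);


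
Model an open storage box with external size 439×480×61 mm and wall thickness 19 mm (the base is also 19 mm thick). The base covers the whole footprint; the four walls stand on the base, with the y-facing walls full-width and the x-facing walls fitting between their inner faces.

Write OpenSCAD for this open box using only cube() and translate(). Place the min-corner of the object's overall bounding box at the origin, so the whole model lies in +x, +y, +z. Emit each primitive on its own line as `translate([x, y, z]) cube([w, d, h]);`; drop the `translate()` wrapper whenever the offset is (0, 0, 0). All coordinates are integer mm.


cube([439, 480, 19]);
translate([0, 0, 19]) cube([439, 19, 42]);
translate([0, 461, 19]) cube([439, 19, 42]);
translate([0, 19, 19]) cube([19, 442, 42]);
translate([420, 19, 19]) cube([19, 442, 42]);


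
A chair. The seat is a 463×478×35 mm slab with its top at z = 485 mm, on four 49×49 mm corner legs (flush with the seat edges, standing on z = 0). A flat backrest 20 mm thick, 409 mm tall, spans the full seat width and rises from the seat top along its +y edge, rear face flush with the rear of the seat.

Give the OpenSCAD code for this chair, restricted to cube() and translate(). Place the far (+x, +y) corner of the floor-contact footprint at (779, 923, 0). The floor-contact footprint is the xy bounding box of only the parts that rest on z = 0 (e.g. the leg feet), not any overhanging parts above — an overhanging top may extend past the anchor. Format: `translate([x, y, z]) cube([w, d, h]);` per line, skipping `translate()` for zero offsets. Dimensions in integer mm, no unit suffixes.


// leg_h = 485 - 35 = 450
translate([316, 445, 450]) cube([463, 478, 35]);
translate([316, 445, 0]) cube([49, 49, 450]);
translate([730, 445, 0]) cube([49, 49, 450]);
translate([316, 874, 0]) cube([49, 49, 450]);
translate([730, 874, 0]) cube([49, 49, 450]);
translate([316, 903, 485]) cube([463, 20, 409]);


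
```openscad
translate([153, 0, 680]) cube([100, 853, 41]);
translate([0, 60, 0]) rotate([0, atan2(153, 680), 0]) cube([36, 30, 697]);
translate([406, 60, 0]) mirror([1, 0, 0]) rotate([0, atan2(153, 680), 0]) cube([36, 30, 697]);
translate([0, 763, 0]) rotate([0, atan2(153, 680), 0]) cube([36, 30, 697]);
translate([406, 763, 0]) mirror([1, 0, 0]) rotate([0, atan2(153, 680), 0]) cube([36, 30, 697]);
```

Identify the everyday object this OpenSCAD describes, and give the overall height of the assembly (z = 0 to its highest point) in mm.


A sawhorse. The overall height is 721 mm.

A beam across two mirrored pairs of raked legs — a sawhorse. The beam's underside is at z = 680 (matching the legs' vertical rise in atan2(153, 680)) and the beam is 41 mm tall, so its top is at 680 + 41 = 721 mm. The raked legs top out at the beam's underside, so that is the highest point.
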